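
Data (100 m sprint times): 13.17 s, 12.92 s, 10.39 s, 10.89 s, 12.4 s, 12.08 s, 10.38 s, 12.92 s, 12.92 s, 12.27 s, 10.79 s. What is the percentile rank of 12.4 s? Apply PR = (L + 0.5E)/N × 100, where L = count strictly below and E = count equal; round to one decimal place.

59.1

N = 11.
Strictly below 12.4: 6. Equal to 12.4: 1.
PR = (6 + 0.5·1)/11 × 100 = 59.1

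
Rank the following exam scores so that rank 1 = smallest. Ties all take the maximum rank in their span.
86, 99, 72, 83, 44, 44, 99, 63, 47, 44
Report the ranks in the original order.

8, 10, 6, 7, 3, 3, 10, 5, 4, 3

Sorted (ascending): 44, 44, 44, 47, 63, 72, 83, 86, 99, 99
The 3 values of 44 occupy positions 1–3 → each gets rank 3.
The 2 values of 99 occupy positions 9–10 → each gets rank 10.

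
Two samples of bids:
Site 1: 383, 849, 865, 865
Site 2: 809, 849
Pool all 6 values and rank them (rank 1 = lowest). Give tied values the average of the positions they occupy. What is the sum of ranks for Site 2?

5.5

Sorted (ascending): 383, 809, 849, 849, 865, 865
The 2 values of 849 occupy positions 3–4 → average rank (3+4)/2 = 3.5.
The 2 values of 865 occupy positions 5–6 → average rank (5+6)/2 = 5.5.
Site 2 values → pooled ranks: 809→2, 849→3.5
Rank sum = 2 + 3.5 = 5.5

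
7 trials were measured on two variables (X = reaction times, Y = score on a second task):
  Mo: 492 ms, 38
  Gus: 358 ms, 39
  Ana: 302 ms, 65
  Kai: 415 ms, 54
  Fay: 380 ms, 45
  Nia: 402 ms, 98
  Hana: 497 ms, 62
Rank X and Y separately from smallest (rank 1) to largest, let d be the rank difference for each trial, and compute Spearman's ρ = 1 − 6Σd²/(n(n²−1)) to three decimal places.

Ranks of variable 1: 6, 2, 1, 5, 3, 4, 7
Ranks of variable 2: 1, 2, 6, 4, 3, 7, 5
d = r₁ − r₂: 5, 0, -5, 1, 0, -3, 2
d²: 25, 0, 25, 1, 0, 9, 4; Σd² = 64
ρ = 1 − 6·64/(7·48) = 1 − 384/336 = -0.143

-0.143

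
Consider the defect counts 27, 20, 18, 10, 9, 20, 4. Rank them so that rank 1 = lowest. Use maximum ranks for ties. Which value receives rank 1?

Sorted (ascending): 4, 9, 10, 18, 20, 20, 27
The 2 values of 20 occupy positions 5–6 → each gets rank 6.
Rank 1 → value 4.

4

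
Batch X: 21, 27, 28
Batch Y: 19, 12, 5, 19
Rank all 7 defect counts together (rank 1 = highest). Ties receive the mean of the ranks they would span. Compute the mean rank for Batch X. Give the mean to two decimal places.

2.00

Sorted (descending): 28, 27, 21, 19, 19, 12, 5
The 2 values of 19 occupy positions 4–5 → average rank (4+5)/2 = 4.5.
Batch X values → pooled ranks: 21→3, 27→2, 28→1
Mean rank = (3 + 2 + 1) / 3 = 2.00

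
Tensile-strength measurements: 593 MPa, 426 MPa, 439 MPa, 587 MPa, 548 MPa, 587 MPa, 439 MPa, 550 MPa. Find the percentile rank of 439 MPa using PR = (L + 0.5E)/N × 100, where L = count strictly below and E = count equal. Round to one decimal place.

25.0

N = 8.
Strictly below 439: 1. Equal to 439: 2.
PR = (1 + 0.5·2)/8 × 100 = 25.0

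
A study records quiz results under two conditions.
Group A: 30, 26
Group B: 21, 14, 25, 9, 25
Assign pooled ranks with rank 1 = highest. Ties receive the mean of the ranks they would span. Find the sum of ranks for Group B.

Sorted (descending): 30, 26, 25, 25, 21, 14, 9
The 2 values of 25 occupy positions 3–4 → average rank (3+4)/2 = 3.5.
Group B values → pooled ranks: 21→5, 14→6, 25→3.5, 9→7, 25→3.5
Rank sum = 5 + 6 + 3.5 + 7 + 3.5 = 25

25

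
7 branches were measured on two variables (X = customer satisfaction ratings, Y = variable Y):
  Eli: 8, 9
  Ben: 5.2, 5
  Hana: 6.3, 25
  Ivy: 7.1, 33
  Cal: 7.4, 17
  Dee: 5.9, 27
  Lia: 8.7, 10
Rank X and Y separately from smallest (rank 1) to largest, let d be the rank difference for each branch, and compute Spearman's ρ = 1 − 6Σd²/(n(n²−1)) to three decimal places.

Ranks of variable 1: 6, 1, 3, 4, 5, 2, 7
Ranks of variable 2: 2, 1, 5, 7, 4, 6, 3
d = r₁ − r₂: 4, 0, -2, -3, 1, -4, 4
d²: 16, 0, 4, 9, 1, 16, 16; Σd² = 62
ρ = 1 − 6·62/(7·48) = 1 − 372/336 = -0.107

-0.107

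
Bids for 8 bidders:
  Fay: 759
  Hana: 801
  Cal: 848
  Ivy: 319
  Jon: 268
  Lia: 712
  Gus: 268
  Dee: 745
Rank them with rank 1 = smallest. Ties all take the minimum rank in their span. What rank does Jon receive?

1

Sorted (ascending): 268, 268, 319, 712, 745, 759, 801, 848
The 2 values of 268 occupy positions 1–2 → each gets rank 1.
Jon has value 268 → rank 1.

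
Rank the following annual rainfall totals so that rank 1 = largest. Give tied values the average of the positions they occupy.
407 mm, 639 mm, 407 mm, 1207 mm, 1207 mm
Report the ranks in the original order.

4.5, 3, 4.5, 1.5, 1.5

Sorted (descending): 1207, 1207, 639, 407, 407
The 2 values of 1207 occupy positions 1–2 → average rank (1+2)/2 = 1.5.
The 2 values of 407 occupy positions 4–5 → average rank (4+5)/2 = 4.5.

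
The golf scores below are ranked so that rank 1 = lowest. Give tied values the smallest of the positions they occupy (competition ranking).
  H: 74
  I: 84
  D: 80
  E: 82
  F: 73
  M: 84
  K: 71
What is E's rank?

5

Sorted (ascending): 71, 73, 74, 80, 82, 84, 84
The 2 values of 84 occupy positions 6–7 → each gets rank 6.
E has value 82 → rank 5.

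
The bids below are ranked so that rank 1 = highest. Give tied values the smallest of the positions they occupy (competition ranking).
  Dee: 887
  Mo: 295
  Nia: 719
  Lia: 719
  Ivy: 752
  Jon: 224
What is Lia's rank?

Sorted (descending): 887, 752, 719, 719, 295, 224
The 2 values of 719 occupy positions 3–4 → each gets rank 3.
Lia has value 719 → rank 3.

3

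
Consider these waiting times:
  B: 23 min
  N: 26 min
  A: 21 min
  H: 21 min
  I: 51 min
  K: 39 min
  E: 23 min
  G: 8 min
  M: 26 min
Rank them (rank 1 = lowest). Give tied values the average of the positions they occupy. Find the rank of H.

2.5

Sorted (ascending): 8, 21, 21, 23, 23, 26, 26, 39, 51
The 2 values of 21 occupy positions 2–3 → average rank (2+3)/2 = 2.5.
The 2 values of 23 occupy positions 4–5 → average rank (4+5)/2 = 4.5.
The 2 values of 26 occupy positions 6–7 → average rank (6+7)/2 = 6.5.
H has value 21 min → rank 2.5.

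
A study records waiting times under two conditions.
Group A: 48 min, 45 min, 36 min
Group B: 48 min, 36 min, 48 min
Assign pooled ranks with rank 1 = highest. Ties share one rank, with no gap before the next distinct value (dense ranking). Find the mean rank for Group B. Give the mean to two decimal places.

Sorted (descending): 48, 48, 48, 45, 36, 36
The 3 values of 48 share dense rank 1.
The 2 values of 36 share dense rank 3.
Remaining distinct values take the next consecutive integers.
Group B values → pooled ranks: 48→1, 36→3, 48→1
Mean rank = (1 + 3 + 1) / 3 = 1.67

1.67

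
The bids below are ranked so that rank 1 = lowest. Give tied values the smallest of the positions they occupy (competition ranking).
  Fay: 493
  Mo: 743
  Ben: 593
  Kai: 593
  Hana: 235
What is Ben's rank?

3

Sorted (ascending): 235, 493, 593, 593, 743
The 2 values of 593 occupy positions 3–4 → each gets rank 3.
Ben has value 593 → rank 3.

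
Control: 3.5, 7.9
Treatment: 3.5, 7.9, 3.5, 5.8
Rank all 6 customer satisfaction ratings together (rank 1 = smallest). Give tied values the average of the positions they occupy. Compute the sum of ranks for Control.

7.5

Sorted (ascending): 3.5, 3.5, 3.5, 5.8, 7.9, 7.9
The 3 values of 3.5 occupy positions 1–3 → average rank 2.
The 2 values of 7.9 occupy positions 5–6 → average rank (5+6)/2 = 5.5.
Control values → pooled ranks: 3.5→2, 7.9→5.5
Rank sum = 2 + 5.5 = 7.5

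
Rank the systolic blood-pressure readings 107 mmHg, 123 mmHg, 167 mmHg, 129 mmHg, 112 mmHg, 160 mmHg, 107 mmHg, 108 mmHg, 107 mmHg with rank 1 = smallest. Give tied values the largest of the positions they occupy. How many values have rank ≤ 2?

0

Sorted (ascending): 107, 107, 107, 108, 112, 123, 129, 160, 167
The 3 values of 107 occupy positions 1–3 → each gets rank 3.
Ranks ≤ 2: {} → 0 values.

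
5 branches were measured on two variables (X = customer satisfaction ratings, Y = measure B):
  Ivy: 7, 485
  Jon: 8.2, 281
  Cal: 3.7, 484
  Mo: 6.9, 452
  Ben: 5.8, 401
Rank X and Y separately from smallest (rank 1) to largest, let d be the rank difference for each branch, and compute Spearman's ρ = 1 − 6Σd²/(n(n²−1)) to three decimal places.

-0.300

Ranks of variable 1: 4, 5, 1, 3, 2
Ranks of variable 2: 5, 1, 4, 3, 2
d = r₁ − r₂: -1, 4, -3, 0, 0
d²: 1, 16, 9, 0, 0; Σd² = 26
ρ = 1 − 6·26/(5·24) = 1 − 156/120 = -0.300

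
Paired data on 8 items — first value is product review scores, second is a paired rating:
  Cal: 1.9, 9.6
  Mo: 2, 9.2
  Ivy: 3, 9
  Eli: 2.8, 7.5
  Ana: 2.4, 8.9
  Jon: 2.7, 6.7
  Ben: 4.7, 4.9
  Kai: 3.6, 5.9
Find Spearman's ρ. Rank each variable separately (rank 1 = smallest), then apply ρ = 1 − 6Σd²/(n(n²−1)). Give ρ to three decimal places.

-0.833

Ranks of variable 1: 1, 2, 6, 5, 3, 4, 8, 7
Ranks of variable 2: 8, 7, 6, 4, 5, 3, 1, 2
d = r₁ − r₂: -7, -5, 0, 1, -2, 1, 7, 5
d²: 49, 25, 0, 1, 4, 1, 49, 25; Σd² = 154
ρ = 1 − 6·154/(8·63) = 1 − 924/504 = -0.833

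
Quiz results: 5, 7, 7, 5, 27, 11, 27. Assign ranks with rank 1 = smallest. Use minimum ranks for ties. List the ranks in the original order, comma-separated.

Sorted (ascending): 5, 5, 7, 7, 11, 27, 27
The 2 values of 5 occupy positions 1–2 → each gets rank 1.
The 2 values of 7 occupy positions 3–4 → each gets rank 3.
The 2 values of 27 occupy positions 6–7 → each gets rank 6.

1, 3, 3, 1, 6, 5, 6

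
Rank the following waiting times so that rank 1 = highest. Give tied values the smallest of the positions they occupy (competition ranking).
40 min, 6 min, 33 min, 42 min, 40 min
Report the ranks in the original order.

2, 5, 4, 1, 2

Sorted (descending): 42, 40, 40, 33, 6
The 2 values of 40 occupy positions 2–3 → each gets rank 2.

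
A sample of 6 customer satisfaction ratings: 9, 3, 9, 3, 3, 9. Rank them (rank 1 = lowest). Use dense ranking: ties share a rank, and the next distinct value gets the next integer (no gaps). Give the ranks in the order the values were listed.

Sorted (ascending): 3, 3, 3, 9, 9, 9
The 3 values of 3 share dense rank 1.
The 3 values of 9 share dense rank 2.

2, 1, 2, 1, 1, 2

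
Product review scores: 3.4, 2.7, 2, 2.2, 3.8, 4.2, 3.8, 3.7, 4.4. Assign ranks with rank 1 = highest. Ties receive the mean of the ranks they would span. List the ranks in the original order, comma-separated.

6, 7, 9, 8, 3.5, 2, 3.5, 5, 1

Sorted (descending): 4.4, 4.2, 3.8, 3.8, 3.7, 3.4, 2.7, 2.2, 2
The 2 values of 3.8 occupy positions 3–4 → average rank (3+4)/2 = 3.5.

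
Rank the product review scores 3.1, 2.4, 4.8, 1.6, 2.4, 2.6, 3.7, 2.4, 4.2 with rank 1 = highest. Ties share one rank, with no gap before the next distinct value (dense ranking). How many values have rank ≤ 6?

8

Sorted (descending): 4.8, 4.2, 3.7, 3.1, 2.6, 2.4, 2.4, 2.4, 1.6
The 3 values of 2.4 share dense rank 6.
Remaining distinct values take the next consecutive integers.
Ranks ≤ 6: {1, 2, 3, 4, 5, 6, 6, 6} → 8 values.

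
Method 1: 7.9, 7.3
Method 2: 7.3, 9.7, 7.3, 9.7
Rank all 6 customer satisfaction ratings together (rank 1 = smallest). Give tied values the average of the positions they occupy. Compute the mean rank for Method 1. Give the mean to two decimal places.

Sorted (ascending): 7.3, 7.3, 7.3, 7.9, 9.7, 9.7
The 3 values of 7.3 occupy positions 1–3 → average rank 2.
The 2 values of 9.7 occupy positions 5–6 → average rank (5+6)/2 = 5.5.
Method 1 values → pooled ranks: 7.9→4, 7.3→2
Mean rank = (4 + 2) / 2 = 3.00

3.00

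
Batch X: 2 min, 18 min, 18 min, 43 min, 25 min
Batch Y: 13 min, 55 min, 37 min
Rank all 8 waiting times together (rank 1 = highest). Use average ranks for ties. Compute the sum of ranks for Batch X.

25

Sorted (descending): 55, 43, 37, 25, 18, 18, 13, 2
The 2 values of 18 occupy positions 5–6 → average rank (5+6)/2 = 5.5.
Batch X values → pooled ranks: 2→8, 18→5.5, 18→5.5, 43→2, 25→4
Rank sum = 8 + 5.5 + 5.5 + 2 + 4 = 25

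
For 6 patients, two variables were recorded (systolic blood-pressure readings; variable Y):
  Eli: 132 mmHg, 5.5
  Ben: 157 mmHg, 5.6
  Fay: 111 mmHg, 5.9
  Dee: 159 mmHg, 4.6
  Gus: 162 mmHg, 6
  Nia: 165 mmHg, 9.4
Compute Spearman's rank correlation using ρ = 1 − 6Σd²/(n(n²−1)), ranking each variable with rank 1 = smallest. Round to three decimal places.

Ranks of variable 1: 2, 3, 1, 4, 5, 6
Ranks of variable 2: 2, 3, 4, 1, 5, 6
d = r₁ − r₂: 0, 0, -3, 3, 0, 0
d²: 0, 0, 9, 9, 0, 0; Σd² = 18
ρ = 1 − 6·18/(6·35) = 1 − 108/210 = 0.486

0.486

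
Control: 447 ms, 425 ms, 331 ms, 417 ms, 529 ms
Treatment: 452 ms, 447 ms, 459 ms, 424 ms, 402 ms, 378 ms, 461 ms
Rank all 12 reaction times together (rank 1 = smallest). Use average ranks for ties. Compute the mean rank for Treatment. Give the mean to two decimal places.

6.79

Sorted (ascending): 331, 378, 402, 417, 424, 425, 447, 447, 452, 459, 461, 529
The 2 values of 447 occupy positions 7–8 → average rank (7+8)/2 = 7.5.
Treatment values → pooled ranks: 452→9, 447→7.5, 459→10, 424→5, 402→3, 378→2, 461→11
Mean rank = (9 + 7.5 + 10 + 5 + 3 + 2 + 11) / 7 = 6.79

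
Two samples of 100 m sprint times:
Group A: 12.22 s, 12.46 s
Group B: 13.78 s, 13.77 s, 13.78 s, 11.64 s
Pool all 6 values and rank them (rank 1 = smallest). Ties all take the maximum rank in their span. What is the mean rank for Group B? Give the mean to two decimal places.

Sorted (ascending): 11.64, 12.22, 12.46, 13.77, 13.78, 13.78
The 2 values of 13.78 occupy positions 5–6 → each gets rank 6.
Group B values → pooled ranks: 13.78→6, 13.77→4, 13.78→6, 11.64→1
Mean rank = (6 + 4 + 6 + 1) / 4 = 4.25

4.25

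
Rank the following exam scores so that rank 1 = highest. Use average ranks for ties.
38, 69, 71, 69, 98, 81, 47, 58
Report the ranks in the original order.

Sorted (descending): 98, 81, 71, 69, 69, 58, 47, 38
The 2 values of 69 occupy positions 4–5 → average rank (4+5)/2 = 4.5.

8, 4.5, 3, 4.5, 1, 2, 7, 6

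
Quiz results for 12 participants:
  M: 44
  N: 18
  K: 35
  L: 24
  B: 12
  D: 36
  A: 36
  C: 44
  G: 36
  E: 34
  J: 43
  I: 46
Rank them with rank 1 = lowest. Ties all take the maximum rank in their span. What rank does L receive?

3

Sorted (ascending): 12, 18, 24, 34, 35, 36, 36, 36, 43, 44, 44, 46
The 3 values of 36 occupy positions 6–8 → each gets rank 8.
The 2 values of 44 occupy positions 10–11 → each gets rank 11.
L has value 24 → rank 3.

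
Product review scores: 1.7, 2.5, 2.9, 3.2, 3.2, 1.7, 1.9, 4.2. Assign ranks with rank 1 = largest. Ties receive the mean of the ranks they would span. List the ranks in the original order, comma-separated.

7.5, 5, 4, 2.5, 2.5, 7.5, 6, 1

Sorted (descending): 4.2, 3.2, 3.2, 2.9, 2.5, 1.9, 1.7, 1.7
The 2 values of 3.2 occupy positions 2–3 → average rank (2+3)/2 = 2.5.
The 2 values of 1.7 occupy positions 7–8 → average rank (7+8)/2 = 7.5.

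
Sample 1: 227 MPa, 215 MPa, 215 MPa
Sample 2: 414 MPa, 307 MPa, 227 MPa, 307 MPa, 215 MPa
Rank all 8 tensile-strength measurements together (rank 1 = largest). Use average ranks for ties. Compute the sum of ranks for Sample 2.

17.5

Sorted (descending): 414, 307, 307, 227, 227, 215, 215, 215
The 2 values of 307 occupy positions 2–3 → average rank (2+3)/2 = 2.5.
The 2 values of 227 occupy positions 4–5 → average rank (4+5)/2 = 4.5.
The 3 values of 215 occupy positions 6–8 → average rank 7.
Sample 2 values → pooled ranks: 414→1, 307→2.5, 227→4.5, 307→2.5, 215→7
Rank sum = 1 + 2.5 + 4.5 + 2.5 + 7 = 17.5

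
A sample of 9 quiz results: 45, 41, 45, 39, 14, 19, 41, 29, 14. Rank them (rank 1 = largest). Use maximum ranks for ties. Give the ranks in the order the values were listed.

Sorted (descending): 45, 45, 41, 41, 39, 29, 19, 14, 14
The 2 values of 45 occupy positions 1–2 → each gets rank 2.
The 2 values of 41 occupy positions 3–4 → each gets rank 4.
The 2 values of 14 occupy positions 8–9 → each gets rank 9.

2, 4, 2, 5, 9, 7, 4, 6, 9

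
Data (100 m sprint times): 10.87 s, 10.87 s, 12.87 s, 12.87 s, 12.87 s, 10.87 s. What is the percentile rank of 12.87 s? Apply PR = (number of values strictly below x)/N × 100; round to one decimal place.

50.0

N = 6.
Strictly below 12.87: 3. Equal to 12.87: 3.
PR = 3/6 × 100 = 50.0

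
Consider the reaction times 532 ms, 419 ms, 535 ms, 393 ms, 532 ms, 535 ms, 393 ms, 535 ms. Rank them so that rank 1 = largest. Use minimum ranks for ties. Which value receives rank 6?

419

Sorted (descending): 535, 535, 535, 532, 532, 419, 393, 393
The 3 values of 535 occupy positions 1–3 → each gets rank 1.
The 2 values of 532 occupy positions 4–5 → each gets rank 4.
The 2 values of 393 occupy positions 7–8 → each gets rank 7.
Rank 6 → value 419.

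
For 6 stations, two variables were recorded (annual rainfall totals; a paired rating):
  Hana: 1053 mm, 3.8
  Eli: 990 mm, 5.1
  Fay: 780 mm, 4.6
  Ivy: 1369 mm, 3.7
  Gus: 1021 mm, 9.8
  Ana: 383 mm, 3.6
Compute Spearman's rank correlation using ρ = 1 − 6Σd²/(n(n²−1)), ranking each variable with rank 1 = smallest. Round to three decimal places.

Ranks of variable 1: 5, 3, 2, 6, 4, 1
Ranks of variable 2: 3, 5, 4, 2, 6, 1
d = r₁ − r₂: 2, -2, -2, 4, -2, 0
d²: 4, 4, 4, 16, 4, 0; Σd² = 32
ρ = 1 − 6·32/(6·35) = 1 − 192/210 = 0.086

0.086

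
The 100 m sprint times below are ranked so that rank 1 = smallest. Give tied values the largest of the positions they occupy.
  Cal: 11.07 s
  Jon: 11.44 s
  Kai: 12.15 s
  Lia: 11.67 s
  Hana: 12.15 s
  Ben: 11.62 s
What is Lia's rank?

4

Sorted (ascending): 11.07, 11.44, 11.62, 11.67, 12.15, 12.15
The 2 values of 12.15 occupy positions 5–6 → each gets rank 6.
Lia has value 11.67 s → rank 4.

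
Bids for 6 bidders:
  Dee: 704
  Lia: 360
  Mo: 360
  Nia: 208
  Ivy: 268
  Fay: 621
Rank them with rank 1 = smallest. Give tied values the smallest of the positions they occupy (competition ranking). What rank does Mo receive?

3

Sorted (ascending): 208, 268, 360, 360, 621, 704
The 2 values of 360 occupy positions 3–4 → each gets rank 3.
Mo has value 360 → rank 3.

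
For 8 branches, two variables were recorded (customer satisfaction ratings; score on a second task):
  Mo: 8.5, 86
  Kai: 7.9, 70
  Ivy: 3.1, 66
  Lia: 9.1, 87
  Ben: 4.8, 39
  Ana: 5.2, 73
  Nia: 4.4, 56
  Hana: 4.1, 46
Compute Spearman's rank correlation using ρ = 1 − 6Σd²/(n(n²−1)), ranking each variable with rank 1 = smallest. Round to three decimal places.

Ranks of variable 1: 7, 6, 1, 8, 4, 5, 3, 2
Ranks of variable 2: 7, 5, 4, 8, 1, 6, 3, 2
d = r₁ − r₂: 0, 1, -3, 0, 3, -1, 0, 0
d²: 0, 1, 9, 0, 9, 1, 0, 0; Σd² = 20
ρ = 1 − 6·20/(8·63) = 1 − 120/504 = 0.762

0.762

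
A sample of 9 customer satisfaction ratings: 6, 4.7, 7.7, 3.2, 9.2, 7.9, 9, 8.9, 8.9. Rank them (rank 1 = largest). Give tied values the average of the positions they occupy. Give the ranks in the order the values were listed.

7, 8, 6, 9, 1, 5, 2, 3.5, 3.5

Sorted (descending): 9.2, 9, 8.9, 8.9, 7.9, 7.7, 6, 4.7, 3.2
The 2 values of 8.9 occupy positions 3–4 → average rank (3+4)/2 = 3.5.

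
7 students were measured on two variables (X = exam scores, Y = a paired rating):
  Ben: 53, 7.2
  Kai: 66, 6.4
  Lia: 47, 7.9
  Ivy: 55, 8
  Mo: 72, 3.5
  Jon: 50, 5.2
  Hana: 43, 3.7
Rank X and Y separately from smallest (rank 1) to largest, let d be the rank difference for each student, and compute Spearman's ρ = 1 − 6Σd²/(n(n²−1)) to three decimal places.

-0.107

Ranks of variable 1: 4, 6, 2, 5, 7, 3, 1
Ranks of variable 2: 5, 4, 6, 7, 1, 3, 2
d = r₁ − r₂: -1, 2, -4, -2, 6, 0, -1
d²: 1, 4, 16, 4, 36, 0, 1; Σd² = 62
ρ = 1 − 6·62/(7·48) = 1 − 372/336 = -0.107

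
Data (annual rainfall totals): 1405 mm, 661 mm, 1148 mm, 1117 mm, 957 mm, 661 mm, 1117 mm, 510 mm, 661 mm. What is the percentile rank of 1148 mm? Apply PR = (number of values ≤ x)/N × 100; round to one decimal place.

88.9

N = 9.
Strictly below 1148: 7. Equal to 1148: 1.
PR = 8/9 × 100 = 88.9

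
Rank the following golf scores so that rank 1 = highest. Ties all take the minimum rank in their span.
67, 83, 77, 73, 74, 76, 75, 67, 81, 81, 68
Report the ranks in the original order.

Sorted (descending): 83, 81, 81, 77, 76, 75, 74, 73, 68, 67, 67
The 2 values of 81 occupy positions 2–3 → each gets rank 2.
The 2 values of 67 occupy positions 10–11 → each gets rank 10.

10, 1, 4, 8, 7, 5, 6, 10, 2, 2, 9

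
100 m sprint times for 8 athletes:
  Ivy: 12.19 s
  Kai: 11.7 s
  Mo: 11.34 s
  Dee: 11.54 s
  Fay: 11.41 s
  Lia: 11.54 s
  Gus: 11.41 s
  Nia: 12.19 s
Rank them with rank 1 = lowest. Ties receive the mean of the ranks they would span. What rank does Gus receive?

2.5

Sorted (ascending): 11.34, 11.41, 11.41, 11.54, 11.54, 11.7, 12.19, 12.19
The 2 values of 11.41 occupy positions 2–3 → average rank (2+3)/2 = 2.5.
The 2 values of 11.54 occupy positions 4–5 → average rank (4+5)/2 = 4.5.
The 2 values of 12.19 occupy positions 7–8 → average rank (7+8)/2 = 7.5.
Gus has value 11.41 s → rank 2.5.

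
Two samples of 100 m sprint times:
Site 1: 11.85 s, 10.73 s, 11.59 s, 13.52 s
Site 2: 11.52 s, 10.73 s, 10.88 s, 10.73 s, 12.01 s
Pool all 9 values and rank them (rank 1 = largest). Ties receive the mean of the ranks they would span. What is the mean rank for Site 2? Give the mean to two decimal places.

5.80

Sorted (descending): 13.52, 12.01, 11.85, 11.59, 11.52, 10.88, 10.73, 10.73, 10.73
The 3 values of 10.73 occupy positions 7–9 → average rank 8.
Site 2 values → pooled ranks: 11.52→5, 10.73→8, 10.88→6, 10.73→8, 12.01→2
Mean rank = (5 + 8 + 6 + 8 + 2) / 5 = 5.80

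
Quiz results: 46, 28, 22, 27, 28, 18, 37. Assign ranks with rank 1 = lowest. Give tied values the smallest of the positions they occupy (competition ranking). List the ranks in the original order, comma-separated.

7, 4, 2, 3, 4, 1, 6

Sorted (ascending): 18, 22, 27, 28, 28, 37, 46
The 2 values of 28 occupy positions 4–5 → each gets rank 4.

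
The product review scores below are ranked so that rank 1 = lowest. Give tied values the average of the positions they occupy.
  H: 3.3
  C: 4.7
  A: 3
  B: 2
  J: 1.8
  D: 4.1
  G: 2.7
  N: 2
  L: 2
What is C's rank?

Sorted (ascending): 1.8, 2, 2, 2, 2.7, 3, 3.3, 4.1, 4.7
The 3 values of 2 occupy positions 2–4 → average rank 3.
C has value 4.7 → rank 9.

9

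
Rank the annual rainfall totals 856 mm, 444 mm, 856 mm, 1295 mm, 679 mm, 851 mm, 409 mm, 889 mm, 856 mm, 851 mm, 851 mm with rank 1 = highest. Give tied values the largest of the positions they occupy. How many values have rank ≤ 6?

5

Sorted (descending): 1295, 889, 856, 856, 856, 851, 851, 851, 679, 444, 409
The 3 values of 856 occupy positions 3–5 → each gets rank 5.
The 3 values of 851 occupy positions 6–8 → each gets rank 8.
Ranks ≤ 6: {1, 2, 5, 5, 5} → 5 values.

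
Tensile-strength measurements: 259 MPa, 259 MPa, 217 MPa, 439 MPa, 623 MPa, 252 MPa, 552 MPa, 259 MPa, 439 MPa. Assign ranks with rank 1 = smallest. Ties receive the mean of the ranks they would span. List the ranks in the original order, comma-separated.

4, 4, 1, 6.5, 9, 2, 8, 4, 6.5

Sorted (ascending): 217, 252, 259, 259, 259, 439, 439, 552, 623
The 3 values of 259 occupy positions 3–5 → average rank 4.
The 2 values of 439 occupy positions 6–7 → average rank (6+7)/2 = 6.5.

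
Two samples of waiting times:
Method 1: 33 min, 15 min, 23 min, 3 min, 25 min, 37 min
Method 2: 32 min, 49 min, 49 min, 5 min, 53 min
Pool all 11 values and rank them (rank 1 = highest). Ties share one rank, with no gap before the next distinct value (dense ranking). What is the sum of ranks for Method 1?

38

Sorted (descending): 53, 49, 49, 37, 33, 32, 25, 23, 15, 5, 3
The 2 values of 49 share dense rank 2.
Remaining distinct values take the next consecutive integers.
Method 1 values → pooled ranks: 33→4, 15→8, 23→7, 3→10, 25→6, 37→3
Rank sum = 4 + 8 + 7 + 10 + 6 + 3 = 38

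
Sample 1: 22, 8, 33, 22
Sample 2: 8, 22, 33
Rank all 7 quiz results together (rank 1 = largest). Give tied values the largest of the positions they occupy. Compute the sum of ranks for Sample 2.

14

Sorted (descending): 33, 33, 22, 22, 22, 8, 8
The 2 values of 33 occupy positions 1–2 → each gets rank 2.
The 3 values of 22 occupy positions 3–5 → each gets rank 5.
The 2 values of 8 occupy positions 6–7 → each gets rank 7.
Sample 2 values → pooled ranks: 8→7, 22→5, 33→2
Rank sum = 7 + 5 + 2 = 14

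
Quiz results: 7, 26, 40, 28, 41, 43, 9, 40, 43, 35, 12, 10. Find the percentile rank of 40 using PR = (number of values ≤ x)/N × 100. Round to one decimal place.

N = 12.
Strictly below 40: 7. Equal to 40: 2.
PR = 9/12 × 100 = 75.0

75.0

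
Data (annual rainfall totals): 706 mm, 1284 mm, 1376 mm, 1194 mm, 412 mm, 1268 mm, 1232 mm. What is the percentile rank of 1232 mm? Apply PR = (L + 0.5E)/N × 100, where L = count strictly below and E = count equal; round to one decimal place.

50.0

N = 7.
Strictly below 1232: 3. Equal to 1232: 1.
PR = (3 + 0.5·1)/7 × 100 = 50.0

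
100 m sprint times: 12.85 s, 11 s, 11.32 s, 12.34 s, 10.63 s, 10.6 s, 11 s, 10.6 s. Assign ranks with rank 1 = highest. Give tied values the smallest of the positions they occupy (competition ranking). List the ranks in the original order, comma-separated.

Sorted (descending): 12.85, 12.34, 11.32, 11, 11, 10.63, 10.6, 10.6
The 2 values of 11 occupy positions 4–5 → each gets rank 4.
The 2 values of 10.6 occupy positions 7–8 → each gets rank 7.

1, 4, 3, 2, 6, 7, 4, 7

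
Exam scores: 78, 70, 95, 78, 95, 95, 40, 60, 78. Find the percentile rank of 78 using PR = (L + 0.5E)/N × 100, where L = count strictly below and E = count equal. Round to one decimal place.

N = 9.
Strictly below 78: 3. Equal to 78: 3.
PR = (3 + 0.5·3)/9 × 100 = 50.0

50.0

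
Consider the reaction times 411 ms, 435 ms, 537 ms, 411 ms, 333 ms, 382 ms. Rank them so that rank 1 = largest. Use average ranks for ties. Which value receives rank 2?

Sorted (descending): 537, 435, 411, 411, 382, 333
The 2 values of 411 occupy positions 3–4 → average rank (3+4)/2 = 3.5.
Rank 2 → value 435.

435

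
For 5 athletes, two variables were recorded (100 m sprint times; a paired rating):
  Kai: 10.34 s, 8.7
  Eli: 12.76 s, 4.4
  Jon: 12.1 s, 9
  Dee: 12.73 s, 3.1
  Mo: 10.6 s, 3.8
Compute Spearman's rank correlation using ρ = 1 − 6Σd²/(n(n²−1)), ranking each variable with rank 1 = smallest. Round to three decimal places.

Ranks of variable 1: 1, 5, 3, 4, 2
Ranks of variable 2: 4, 3, 5, 1, 2
d = r₁ − r₂: -3, 2, -2, 3, 0
d²: 9, 4, 4, 9, 0; Σd² = 26
ρ = 1 − 6·26/(5·24) = 1 − 156/120 = -0.300

-0.300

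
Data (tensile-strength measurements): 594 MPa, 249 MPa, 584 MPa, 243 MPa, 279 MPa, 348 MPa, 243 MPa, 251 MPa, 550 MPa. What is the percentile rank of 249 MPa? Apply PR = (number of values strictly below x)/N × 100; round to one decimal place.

22.2

N = 9.
Strictly below 249: 2. Equal to 249: 1.
PR = 2/9 × 100 = 22.2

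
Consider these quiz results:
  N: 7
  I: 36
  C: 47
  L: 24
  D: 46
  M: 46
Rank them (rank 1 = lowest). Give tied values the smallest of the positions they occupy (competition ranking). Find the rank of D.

Sorted (ascending): 7, 24, 36, 46, 46, 47
The 2 values of 46 occupy positions 4–5 → each gets rank 4.
D has value 46 → rank 4.

4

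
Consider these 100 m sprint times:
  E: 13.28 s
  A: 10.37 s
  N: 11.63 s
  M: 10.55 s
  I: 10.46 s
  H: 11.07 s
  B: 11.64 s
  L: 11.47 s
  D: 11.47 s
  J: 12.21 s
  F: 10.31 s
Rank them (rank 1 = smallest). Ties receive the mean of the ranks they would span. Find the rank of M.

Sorted (ascending): 10.31, 10.37, 10.46, 10.55, 11.07, 11.47, 11.47, 11.63, 11.64, 12.21, 13.28
The 2 values of 11.47 occupy positions 6–7 → average rank (6+7)/2 = 6.5.
M has value 10.55 s → rank 4.

4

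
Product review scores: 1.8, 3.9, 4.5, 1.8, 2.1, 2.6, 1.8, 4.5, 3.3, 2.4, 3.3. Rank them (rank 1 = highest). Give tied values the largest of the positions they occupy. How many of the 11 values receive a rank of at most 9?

8

Sorted (descending): 4.5, 4.5, 3.9, 3.3, 3.3, 2.6, 2.4, 2.1, 1.8, 1.8, 1.8
The 2 values of 4.5 occupy positions 1–2 → each gets rank 2.
The 2 values of 3.3 occupy positions 4–5 → each gets rank 5.
The 3 values of 1.8 occupy positions 9–11 → each gets rank 11.
Ranks ≤ 9: {2, 2, 3, 5, 5, 6, 7, 8} → 8 values.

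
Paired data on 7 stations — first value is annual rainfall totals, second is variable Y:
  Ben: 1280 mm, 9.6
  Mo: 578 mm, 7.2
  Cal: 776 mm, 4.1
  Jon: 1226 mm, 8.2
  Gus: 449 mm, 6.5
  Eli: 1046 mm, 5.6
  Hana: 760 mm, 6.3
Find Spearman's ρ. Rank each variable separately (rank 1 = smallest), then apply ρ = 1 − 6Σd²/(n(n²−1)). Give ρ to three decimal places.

0.357

Ranks of variable 1: 7, 2, 4, 6, 1, 5, 3
Ranks of variable 2: 7, 5, 1, 6, 4, 2, 3
d = r₁ − r₂: 0, -3, 3, 0, -3, 3, 0
d²: 0, 9, 9, 0, 9, 9, 0; Σd² = 36
ρ = 1 − 6·36/(7·48) = 1 − 216/336 = 0.357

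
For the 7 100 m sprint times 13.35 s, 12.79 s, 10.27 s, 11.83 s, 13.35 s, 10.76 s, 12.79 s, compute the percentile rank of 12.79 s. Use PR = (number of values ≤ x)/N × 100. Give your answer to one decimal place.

71.4

N = 7.
Strictly below 12.79: 3. Equal to 12.79: 2.
PR = 5/7 × 100 = 71.4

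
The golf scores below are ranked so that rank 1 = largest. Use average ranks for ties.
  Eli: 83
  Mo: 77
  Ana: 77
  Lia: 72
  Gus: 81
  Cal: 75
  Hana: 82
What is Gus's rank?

Sorted (descending): 83, 82, 81, 77, 77, 75, 72
The 2 values of 77 occupy positions 4–5 → average rank (4+5)/2 = 4.5.
Gus has value 81 → rank 3.

3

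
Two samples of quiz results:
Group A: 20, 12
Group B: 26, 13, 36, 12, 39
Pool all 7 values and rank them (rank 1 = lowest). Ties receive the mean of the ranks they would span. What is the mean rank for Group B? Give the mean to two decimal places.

4.50

Sorted (ascending): 12, 12, 13, 20, 26, 36, 39
The 2 values of 12 occupy positions 1–2 → average rank (1+2)/2 = 1.5.
Group B values → pooled ranks: 26→5, 13→3, 36→6, 12→1.5, 39→7
Mean rank = (5 + 3 + 6 + 1.5 + 7) / 5 = 4.50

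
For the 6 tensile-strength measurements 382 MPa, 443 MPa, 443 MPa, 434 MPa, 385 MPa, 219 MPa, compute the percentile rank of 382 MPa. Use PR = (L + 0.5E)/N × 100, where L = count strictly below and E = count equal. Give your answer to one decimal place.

25.0

N = 6.
Strictly below 382: 1. Equal to 382: 1.
PR = (1 + 0.5·1)/6 × 100 = 25.0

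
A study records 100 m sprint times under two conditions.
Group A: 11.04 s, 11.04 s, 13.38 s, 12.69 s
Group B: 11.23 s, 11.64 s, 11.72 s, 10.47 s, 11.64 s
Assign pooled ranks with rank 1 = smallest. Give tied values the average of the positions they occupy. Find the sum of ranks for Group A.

22

Sorted (ascending): 10.47, 11.04, 11.04, 11.23, 11.64, 11.64, 11.72, 12.69, 13.38
The 2 values of 11.04 occupy positions 2–3 → average rank (2+3)/2 = 2.5.
The 2 values of 11.64 occupy positions 5–6 → average rank (5+6)/2 = 5.5.
Group A values → pooled ranks: 11.04→2.5, 11.04→2.5, 13.38→9, 12.69→8
Rank sum = 2.5 + 2.5 + 9 + 8 = 22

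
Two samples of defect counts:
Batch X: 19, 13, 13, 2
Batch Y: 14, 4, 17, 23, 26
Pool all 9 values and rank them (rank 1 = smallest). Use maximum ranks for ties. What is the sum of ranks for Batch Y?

Sorted (ascending): 2, 4, 13, 13, 14, 17, 19, 23, 26
The 2 values of 13 occupy positions 3–4 → each gets rank 4.
Batch Y values → pooled ranks: 14→5, 4→2, 17→6, 23→8, 26→9
Rank sum = 5 + 2 + 6 + 8 + 9 = 30

30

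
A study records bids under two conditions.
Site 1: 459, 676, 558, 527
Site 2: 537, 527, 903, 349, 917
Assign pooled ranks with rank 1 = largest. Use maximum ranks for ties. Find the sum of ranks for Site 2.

24

Sorted (descending): 917, 903, 676, 558, 537, 527, 527, 459, 349
The 2 values of 527 occupy positions 6–7 → each gets rank 7.
Site 2 values → pooled ranks: 537→5, 527→7, 903→2, 349→9, 917→1
Rank sum = 5 + 7 + 2 + 9 + 1 = 24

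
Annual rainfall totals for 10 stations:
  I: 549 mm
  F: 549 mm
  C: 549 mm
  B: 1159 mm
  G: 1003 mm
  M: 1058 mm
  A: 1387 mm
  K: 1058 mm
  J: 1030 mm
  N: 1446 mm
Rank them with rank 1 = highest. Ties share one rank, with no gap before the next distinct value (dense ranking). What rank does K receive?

4

Sorted (descending): 1446, 1387, 1159, 1058, 1058, 1030, 1003, 549, 549, 549
The 2 values of 1058 share dense rank 4.
The 3 values of 549 share dense rank 7.
Remaining distinct values take the next consecutive integers.
K has value 1058 mm → rank 4.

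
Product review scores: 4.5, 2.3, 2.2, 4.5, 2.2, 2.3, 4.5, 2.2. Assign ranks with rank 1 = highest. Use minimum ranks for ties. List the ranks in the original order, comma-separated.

Sorted (descending): 4.5, 4.5, 4.5, 2.3, 2.3, 2.2, 2.2, 2.2
The 3 values of 4.5 occupy positions 1–3 → each gets rank 1.
The 2 values of 2.3 occupy positions 4–5 → each gets rank 4.
The 3 values of 2.2 occupy positions 6–8 → each gets rank 6.

1, 4, 6, 1, 6, 4, 1, 6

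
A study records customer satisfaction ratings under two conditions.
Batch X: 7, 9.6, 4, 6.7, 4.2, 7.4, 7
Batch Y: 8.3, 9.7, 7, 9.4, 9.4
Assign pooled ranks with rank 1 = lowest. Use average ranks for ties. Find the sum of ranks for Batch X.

Sorted (ascending): 4, 4.2, 6.7, 7, 7, 7, 7.4, 8.3, 9.4, 9.4, 9.6, 9.7
The 3 values of 7 occupy positions 4–6 → average rank 5.
The 2 values of 9.4 occupy positions 9–10 → average rank (9+10)/2 = 9.5.
Batch X values → pooled ranks: 7→5, 9.6→11, 4→1, 6.7→3, 4.2→2, 7.4→7, 7→5
Rank sum = 5 + 11 + 1 + 3 + 2 + 7 + 5 = 34

34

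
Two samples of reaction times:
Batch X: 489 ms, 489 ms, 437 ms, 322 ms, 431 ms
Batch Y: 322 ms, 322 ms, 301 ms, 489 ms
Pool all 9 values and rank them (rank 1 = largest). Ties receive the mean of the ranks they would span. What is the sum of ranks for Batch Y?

25

Sorted (descending): 489, 489, 489, 437, 431, 322, 322, 322, 301
The 3 values of 489 occupy positions 1–3 → average rank 2.
The 3 values of 322 occupy positions 6–8 → average rank 7.
Batch Y values → pooled ranks: 322→7, 322→7, 301→9, 489→2
Rank sum = 7 + 7 + 9 + 2 = 25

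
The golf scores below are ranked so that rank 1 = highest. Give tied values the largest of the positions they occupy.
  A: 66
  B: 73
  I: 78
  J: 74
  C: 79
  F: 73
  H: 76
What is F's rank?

6

Sorted (descending): 79, 78, 76, 74, 73, 73, 66
The 2 values of 73 occupy positions 5–6 → each gets rank 6.
F has value 73 → rank 6.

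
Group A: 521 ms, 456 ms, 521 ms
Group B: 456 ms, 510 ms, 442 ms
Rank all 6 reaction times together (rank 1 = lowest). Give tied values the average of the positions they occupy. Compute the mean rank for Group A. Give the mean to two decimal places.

Sorted (ascending): 442, 456, 456, 510, 521, 521
The 2 values of 456 occupy positions 2–3 → average rank (2+3)/2 = 2.5.
The 2 values of 521 occupy positions 5–6 → average rank (5+6)/2 = 5.5.
Group A values → pooled ranks: 521→5.5, 456→2.5, 521→5.5
Mean rank = (5.5 + 2.5 + 5.5) / 3 = 4.50

4.50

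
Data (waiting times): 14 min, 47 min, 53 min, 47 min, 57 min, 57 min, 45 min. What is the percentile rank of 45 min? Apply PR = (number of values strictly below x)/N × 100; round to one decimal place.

14.3

N = 7.
Strictly below 45: 1. Equal to 45: 1.
PR = 1/7 × 100 = 14.3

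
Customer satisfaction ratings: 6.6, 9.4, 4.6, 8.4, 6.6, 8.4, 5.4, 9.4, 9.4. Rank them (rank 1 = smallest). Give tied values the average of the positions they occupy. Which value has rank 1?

4.6

Sorted (ascending): 4.6, 5.4, 6.6, 6.6, 8.4, 8.4, 9.4, 9.4, 9.4
The 2 values of 6.6 occupy positions 3–4 → average rank (3+4)/2 = 3.5.
The 2 values of 8.4 occupy positions 5–6 → average rank (5+6)/2 = 5.5.
The 3 values of 9.4 occupy positions 7–9 → average rank 8.
Rank 1 → value 4.6.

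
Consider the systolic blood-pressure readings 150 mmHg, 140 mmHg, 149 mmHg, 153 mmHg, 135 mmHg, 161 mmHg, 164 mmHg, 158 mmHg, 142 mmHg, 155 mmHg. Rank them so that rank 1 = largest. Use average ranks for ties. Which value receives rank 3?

158

Sorted (descending): 164, 161, 158, 155, 153, 150, 149, 142, 140, 135
No ties — each value takes its position as its rank.
Rank 3 → value 158.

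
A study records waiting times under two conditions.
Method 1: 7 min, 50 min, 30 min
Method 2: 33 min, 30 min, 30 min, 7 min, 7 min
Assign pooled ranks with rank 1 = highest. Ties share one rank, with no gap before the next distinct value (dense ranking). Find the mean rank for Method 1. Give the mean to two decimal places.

2.67

Sorted (descending): 50, 33, 30, 30, 30, 7, 7, 7
The 3 values of 30 share dense rank 3.
The 3 values of 7 share dense rank 4.
Remaining distinct values take the next consecutive integers.
Method 1 values → pooled ranks: 7→4, 50→1, 30→3
Mean rank = (4 + 1 + 3) / 3 = 2.67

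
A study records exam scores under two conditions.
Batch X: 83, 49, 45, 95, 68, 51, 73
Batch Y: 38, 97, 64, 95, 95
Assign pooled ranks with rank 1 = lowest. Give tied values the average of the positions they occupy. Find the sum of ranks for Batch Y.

Sorted (ascending): 38, 45, 49, 51, 64, 68, 73, 83, 95, 95, 95, 97
The 3 values of 95 occupy positions 9–11 → average rank 10.
Batch Y values → pooled ranks: 38→1, 97→12, 64→5, 95→10, 95→10
Rank sum = 1 + 12 + 5 + 10 + 10 = 38

38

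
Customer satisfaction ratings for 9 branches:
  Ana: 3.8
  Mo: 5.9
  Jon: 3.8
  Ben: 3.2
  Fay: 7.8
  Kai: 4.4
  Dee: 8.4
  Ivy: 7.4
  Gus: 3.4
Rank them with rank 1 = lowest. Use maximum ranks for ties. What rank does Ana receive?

Sorted (ascending): 3.2, 3.4, 3.8, 3.8, 4.4, 5.9, 7.4, 7.8, 8.4
The 2 values of 3.8 occupy positions 3–4 → each gets rank 4.
Ana has value 3.8 → rank 4.

4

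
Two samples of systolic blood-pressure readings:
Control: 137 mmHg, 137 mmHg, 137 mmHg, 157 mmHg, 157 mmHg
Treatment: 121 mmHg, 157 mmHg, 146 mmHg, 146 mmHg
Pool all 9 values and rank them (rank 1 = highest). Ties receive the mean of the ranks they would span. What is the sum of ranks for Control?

Sorted (descending): 157, 157, 157, 146, 146, 137, 137, 137, 121
The 3 values of 157 occupy positions 1–3 → average rank 2.
The 2 values of 146 occupy positions 4–5 → average rank (4+5)/2 = 4.5.
The 3 values of 137 occupy positions 6–8 → average rank 7.
Control values → pooled ranks: 137→7, 137→7, 137→7, 157→2, 157→2
Rank sum = 7 + 7 + 7 + 2 + 2 = 25

25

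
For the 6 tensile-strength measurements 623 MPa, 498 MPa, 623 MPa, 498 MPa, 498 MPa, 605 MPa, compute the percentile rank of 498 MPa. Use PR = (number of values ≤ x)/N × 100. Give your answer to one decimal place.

N = 6.
Strictly below 498: 0. Equal to 498: 3.
PR = 3/6 × 100 = 50.0

50.0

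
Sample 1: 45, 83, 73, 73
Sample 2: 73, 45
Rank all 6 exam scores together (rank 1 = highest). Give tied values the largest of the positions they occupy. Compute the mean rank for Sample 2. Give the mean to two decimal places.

5.00

Sorted (descending): 83, 73, 73, 73, 45, 45
The 3 values of 73 occupy positions 2–4 → each gets rank 4.
The 2 values of 45 occupy positions 5–6 → each gets rank 6.
Sample 2 values → pooled ranks: 73→4, 45→6
Mean rank = (4 + 6) / 2 = 5.00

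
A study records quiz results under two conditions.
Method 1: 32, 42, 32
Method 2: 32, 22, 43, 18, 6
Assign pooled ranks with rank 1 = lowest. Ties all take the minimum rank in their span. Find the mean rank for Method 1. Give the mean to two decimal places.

5.00

Sorted (ascending): 6, 18, 22, 32, 32, 32, 42, 43
The 3 values of 32 occupy positions 4–6 → each gets rank 4.
Method 1 values → pooled ranks: 32→4, 42→7, 32→4
Mean rank = (4 + 7 + 4) / 3 = 5.00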